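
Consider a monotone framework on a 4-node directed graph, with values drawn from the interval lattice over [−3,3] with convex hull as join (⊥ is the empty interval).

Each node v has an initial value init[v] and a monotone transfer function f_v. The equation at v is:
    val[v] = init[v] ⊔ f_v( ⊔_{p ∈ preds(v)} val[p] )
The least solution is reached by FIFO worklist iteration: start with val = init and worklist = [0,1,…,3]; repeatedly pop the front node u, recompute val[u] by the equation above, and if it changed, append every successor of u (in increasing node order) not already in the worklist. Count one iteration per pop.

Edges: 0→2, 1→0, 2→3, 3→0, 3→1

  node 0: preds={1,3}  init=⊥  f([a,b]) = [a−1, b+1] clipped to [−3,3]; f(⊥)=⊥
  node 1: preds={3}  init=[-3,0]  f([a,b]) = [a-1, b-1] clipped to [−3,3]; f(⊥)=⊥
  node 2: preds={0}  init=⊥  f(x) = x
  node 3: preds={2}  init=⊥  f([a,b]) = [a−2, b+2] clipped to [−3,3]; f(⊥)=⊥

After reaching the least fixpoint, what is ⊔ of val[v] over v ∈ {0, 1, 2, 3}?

Worklist (9 pops):
  #1 pop 0: in=[-3,0] → [-3,1] (was ⊥); enqueue []
  #2 pop 1: in=⊥ → [-3,0] (no change)
  #3 pop 2: in=[-3,1] → [-3,1] (was ⊥); enqueue []
  #4 pop 3: in=[-3,1] → [-3,3] (was ⊥); enqueue [0,1]
  #5 pop 0: in=[-3,3] → [-3,3] (was [-3,1]); enqueue [2]
  #6 pop 1: in=[-3,3] → [-3,2] (was [-3,0]); enqueue [0]
  #7 pop 2: in=[-3,3] → [-3,3] (was [-3,1]); enqueue [3]
  #8 pop 0: in=[-3,3] → [-3,3] (no change)
  #9 pop 3: in=[-3,3] → [-3,3] (no change)

Fixpoint:
  val[0] = [-3,3]
  val[1] = [-3,2]
  val[2] = [-3,3]
  val[3] = [-3,3]

[-3,3]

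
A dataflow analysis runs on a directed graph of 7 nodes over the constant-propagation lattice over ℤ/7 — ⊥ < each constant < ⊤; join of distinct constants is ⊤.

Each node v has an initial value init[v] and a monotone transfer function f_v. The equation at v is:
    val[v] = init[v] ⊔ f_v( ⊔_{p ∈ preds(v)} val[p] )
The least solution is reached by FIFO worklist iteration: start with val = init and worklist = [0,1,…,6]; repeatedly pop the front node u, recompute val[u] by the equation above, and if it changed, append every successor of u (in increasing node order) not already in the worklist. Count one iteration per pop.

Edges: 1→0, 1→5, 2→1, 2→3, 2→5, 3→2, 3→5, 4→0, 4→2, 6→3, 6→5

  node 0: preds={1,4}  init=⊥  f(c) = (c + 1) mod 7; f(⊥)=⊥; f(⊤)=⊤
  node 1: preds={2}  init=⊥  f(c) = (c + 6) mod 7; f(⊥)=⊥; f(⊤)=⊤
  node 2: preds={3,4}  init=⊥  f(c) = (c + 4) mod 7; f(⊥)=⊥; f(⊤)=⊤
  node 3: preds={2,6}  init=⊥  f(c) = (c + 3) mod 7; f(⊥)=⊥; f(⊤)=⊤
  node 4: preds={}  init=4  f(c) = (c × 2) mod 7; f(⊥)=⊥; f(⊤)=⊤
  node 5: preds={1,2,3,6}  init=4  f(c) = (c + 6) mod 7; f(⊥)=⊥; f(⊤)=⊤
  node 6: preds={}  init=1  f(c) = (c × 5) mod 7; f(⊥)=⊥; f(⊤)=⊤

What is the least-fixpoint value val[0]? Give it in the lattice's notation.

⊤

Trace (11 dequeues):
  [1] u=0 | in 4 | out 5 | prev ⊥ | push {}
  [2] u=1 | in ⊥ | out ⊥ | ==
  [3] u=2 | in 4 | out 1 | prev ⊥ | push {1}
  [4] u=3 | in 1 | out 4 | prev ⊥ | push {2}
  [5] u=4 | in ⊥ | out 4 | ==
  [6] u=5 | in ⊤ | out ⊤ | prev 4 | push {}
  [7] u=6 | in ⊥ | out 1 | ==
  [8] u=1 | in 1 | out 0 | prev ⊥ | push {0,5}
  [9] u=2 | in 4 | out 1 | ==
  [10] u=0 | in ⊤ | out ⊤ | prev 5 | push {}
  [11] u=5 | in ⊤ | out ⊤ | ==

Converged values:
  [0] ⊤
  [1] 0
  [2] 1
  [3] 4
  [4] 4
  [5] ⊤
  [6] 1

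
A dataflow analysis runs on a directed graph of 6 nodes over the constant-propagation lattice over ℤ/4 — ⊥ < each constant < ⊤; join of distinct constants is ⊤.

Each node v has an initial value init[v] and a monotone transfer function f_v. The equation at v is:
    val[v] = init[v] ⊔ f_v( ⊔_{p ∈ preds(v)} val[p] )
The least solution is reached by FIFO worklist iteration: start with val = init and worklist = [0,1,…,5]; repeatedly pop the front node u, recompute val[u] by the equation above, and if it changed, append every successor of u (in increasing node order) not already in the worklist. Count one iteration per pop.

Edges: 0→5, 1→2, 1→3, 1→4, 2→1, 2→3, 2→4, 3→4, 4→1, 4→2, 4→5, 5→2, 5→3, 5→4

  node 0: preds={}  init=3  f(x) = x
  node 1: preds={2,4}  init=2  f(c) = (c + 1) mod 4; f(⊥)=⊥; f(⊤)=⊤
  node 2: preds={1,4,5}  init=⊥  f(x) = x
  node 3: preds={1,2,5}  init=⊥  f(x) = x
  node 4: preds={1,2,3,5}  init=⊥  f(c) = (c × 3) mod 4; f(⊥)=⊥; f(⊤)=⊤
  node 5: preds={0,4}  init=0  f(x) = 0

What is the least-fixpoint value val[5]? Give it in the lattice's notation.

0

Trace (10 dequeues):
  [1] u=0 | in ⊥ | out 3 | ==
  [2] u=1 | in ⊥ | out 2 | ==
  [3] u=2 | in ⊤ | out ⊤ | prev ⊥ | push {1}
  [4] u=3 | in ⊤ | out ⊤ | prev ⊥ | push {}
  [5] u=4 | in ⊤ | out ⊤ | prev ⊥ | push {2}
  [6] u=5 | in ⊤ | out 0 | ==
  [7] u=1 | in ⊤ | out ⊤ | prev 2 | push {3,4}
  [8] u=2 | in ⊤ | out ⊤ | ==
  [9] u=3 | in ⊤ | out ⊤ | ==
  [10] u=4 | in ⊤ | out ⊤ | ==

Converged values:
  [0] 3
  [1] ⊤
  [2] ⊤
  [3] ⊤
  [4] ⊤
  [5] 0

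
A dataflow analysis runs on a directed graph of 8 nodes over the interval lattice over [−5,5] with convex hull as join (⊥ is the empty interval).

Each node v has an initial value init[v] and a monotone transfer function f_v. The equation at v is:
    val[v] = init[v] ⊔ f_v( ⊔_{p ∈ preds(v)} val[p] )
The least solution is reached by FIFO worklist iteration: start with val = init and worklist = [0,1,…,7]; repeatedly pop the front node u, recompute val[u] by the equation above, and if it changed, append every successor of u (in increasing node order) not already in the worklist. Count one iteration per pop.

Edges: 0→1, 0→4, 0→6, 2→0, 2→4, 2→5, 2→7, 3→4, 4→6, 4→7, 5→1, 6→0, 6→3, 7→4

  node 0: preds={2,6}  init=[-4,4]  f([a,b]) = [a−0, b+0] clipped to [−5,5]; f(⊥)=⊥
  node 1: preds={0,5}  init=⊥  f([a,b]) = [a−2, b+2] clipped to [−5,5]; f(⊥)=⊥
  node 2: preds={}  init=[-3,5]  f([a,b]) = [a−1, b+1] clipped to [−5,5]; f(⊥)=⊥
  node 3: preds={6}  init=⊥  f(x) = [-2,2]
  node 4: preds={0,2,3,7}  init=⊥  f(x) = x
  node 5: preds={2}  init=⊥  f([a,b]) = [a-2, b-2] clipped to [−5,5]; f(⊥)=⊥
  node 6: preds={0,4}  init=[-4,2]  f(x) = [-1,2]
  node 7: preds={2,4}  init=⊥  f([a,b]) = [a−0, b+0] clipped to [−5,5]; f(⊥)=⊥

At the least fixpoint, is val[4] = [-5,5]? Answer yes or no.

no

Worklist (10 pops):
  #1 pop 0: in=[-4,5] → [-4,5] (was [-4,4]); enqueue []
  #2 pop 1: in=[-4,5] → [-5,5] (was ⊥); enqueue []
  #3 pop 2: in=⊥ → [-3,5] (no change)
  #4 pop 3: in=[-4,2] → [-2,2] (was ⊥); enqueue []
  #5 pop 4: in=[-4,5] → [-4,5] (was ⊥); enqueue []
  #6 pop 5: in=[-3,5] → [-5,3] (was ⊥); enqueue [1]
  #7 pop 6: in=[-4,5] → [-4,2] (no change)
  #8 pop 7: in=[-4,5] → [-4,5] (was ⊥); enqueue [4]
  #9 pop 1: in=[-5,5] → [-5,5] (no change)
  #10 pop 4: in=[-4,5] → [-4,5] (no change)

Fixpoint:
  val[0] = [-4,5]
  val[1] = [-5,5]
  val[2] = [-3,5]
  val[3] = [-2,2]
  val[4] = [-4,5]
  val[5] = [-5,3]
  val[6] = [-4,2]
  val[7] = [-4,5]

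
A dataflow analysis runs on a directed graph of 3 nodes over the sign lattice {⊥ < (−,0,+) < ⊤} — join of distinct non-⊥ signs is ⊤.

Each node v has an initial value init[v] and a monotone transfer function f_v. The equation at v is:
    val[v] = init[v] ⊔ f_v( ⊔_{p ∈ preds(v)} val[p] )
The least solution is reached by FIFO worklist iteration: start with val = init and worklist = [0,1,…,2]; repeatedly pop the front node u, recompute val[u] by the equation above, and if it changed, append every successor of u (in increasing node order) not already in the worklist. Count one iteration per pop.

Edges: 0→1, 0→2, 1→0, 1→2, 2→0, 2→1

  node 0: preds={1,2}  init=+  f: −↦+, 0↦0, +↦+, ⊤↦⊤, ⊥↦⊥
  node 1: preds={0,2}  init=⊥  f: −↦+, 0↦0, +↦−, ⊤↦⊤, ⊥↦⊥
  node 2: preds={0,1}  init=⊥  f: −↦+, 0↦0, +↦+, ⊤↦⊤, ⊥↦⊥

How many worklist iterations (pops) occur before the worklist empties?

Iteration log — 7 steps:
  step 1. node 0  ⊔preds=⊥  new=+  stable
  step 2. node 1  ⊔preds=+  new=−  old=⊥  +wl: 0
  step 3. node 2  ⊔preds=⊤  new=⊤  old=⊥  +wl: 1
  step 4. node 0  ⊔preds=⊤  new=⊤  old=+  +wl: 2
  step 5. node 1  ⊔preds=⊤  new=⊤  old=−  +wl: 0
  step 6. node 2  ⊔preds=⊤  new=⊤  stable
  step 7. node 0  ⊔preds=⊤  new=⊤  stable

Least fixpoint reached:
  node 0: ⊤
  node 1: ⊤
  node 2: ⊤

7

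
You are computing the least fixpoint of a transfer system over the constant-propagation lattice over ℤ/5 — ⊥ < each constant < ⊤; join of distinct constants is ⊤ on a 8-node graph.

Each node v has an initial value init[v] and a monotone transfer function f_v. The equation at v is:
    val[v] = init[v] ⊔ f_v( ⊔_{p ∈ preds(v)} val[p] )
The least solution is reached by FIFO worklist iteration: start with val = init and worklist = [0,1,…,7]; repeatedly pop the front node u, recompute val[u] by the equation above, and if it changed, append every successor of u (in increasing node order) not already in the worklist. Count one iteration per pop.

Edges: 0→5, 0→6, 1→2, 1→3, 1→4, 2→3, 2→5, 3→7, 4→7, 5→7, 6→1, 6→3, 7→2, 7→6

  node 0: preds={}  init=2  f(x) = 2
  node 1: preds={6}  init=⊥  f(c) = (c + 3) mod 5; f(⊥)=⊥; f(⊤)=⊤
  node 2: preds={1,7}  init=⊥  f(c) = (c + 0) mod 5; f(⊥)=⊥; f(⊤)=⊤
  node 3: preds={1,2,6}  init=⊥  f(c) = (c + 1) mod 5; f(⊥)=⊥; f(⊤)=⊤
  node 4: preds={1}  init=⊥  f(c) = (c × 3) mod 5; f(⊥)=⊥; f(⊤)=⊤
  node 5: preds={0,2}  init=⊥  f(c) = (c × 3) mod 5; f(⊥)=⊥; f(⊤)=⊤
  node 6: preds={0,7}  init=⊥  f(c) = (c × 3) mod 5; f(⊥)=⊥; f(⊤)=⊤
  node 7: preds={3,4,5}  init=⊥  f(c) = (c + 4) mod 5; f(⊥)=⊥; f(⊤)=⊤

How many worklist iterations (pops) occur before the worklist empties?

Iteration log — 23 steps:
  step 1. node 0  ⊔preds=⊥  new=2  stable
  step 2. node 1  ⊔preds=⊥  new=⊥  stable
  step 3. node 2  ⊔preds=⊥  new=⊥  stable
  step 4. node 3  ⊔preds=⊥  new=⊥  stable
  step 5. node 4  ⊔preds=⊥  new=⊥  stable
  step 6. node 5  ⊔preds=2  new=1  old=⊥  +wl: 
  step 7. node 6  ⊔preds=2  new=1  old=⊥  +wl: 1,3
  step 8. node 7  ⊔preds=1  new=0  old=⊥  +wl: 2,6
  step 9. node 1  ⊔preds=1  new=4  old=⊥  +wl: 4
  step 10. node 3  ⊔preds=⊤  new=⊤  old=⊥  +wl: 7
  step 11. node 2  ⊔preds=⊤  new=⊤  old=⊥  +wl: 3,5
  step 12. node 6  ⊔preds=⊤  new=⊤  old=1  +wl: 1
  step 13. node 4  ⊔preds=4  new=2  old=⊥  +wl: 
  step 14. node 7  ⊔preds=⊤  new=⊤  old=0  +wl: 2,6
  step 15. node 3  ⊔preds=⊤  new=⊤  stable
  step 16. node 5  ⊔preds=⊤  new=⊤  old=1  +wl: 7
  step 17. node 1  ⊔preds=⊤  new=⊤  old=4  +wl: 3,4
  step 18. node 2  ⊔preds=⊤  new=⊤  stable
  step 19. node 6  ⊔preds=⊤  new=⊤  stable
  step 20. node 7  ⊔preds=⊤  new=⊤  stable
  step 21. node 3  ⊔preds=⊤  new=⊤  stable
  step 22. node 4  ⊔preds=⊤  new=⊤  old=2  +wl: 7
  step 23. node 7  ⊔preds=⊤  new=⊤  stable

Least fixpoint reached:
  node 0: 2
  node 1: ⊤
  node 2: ⊤
  node 3: ⊤
  node 4: ⊤
  node 5: ⊤
  node 6: ⊤
  node 7: ⊤

23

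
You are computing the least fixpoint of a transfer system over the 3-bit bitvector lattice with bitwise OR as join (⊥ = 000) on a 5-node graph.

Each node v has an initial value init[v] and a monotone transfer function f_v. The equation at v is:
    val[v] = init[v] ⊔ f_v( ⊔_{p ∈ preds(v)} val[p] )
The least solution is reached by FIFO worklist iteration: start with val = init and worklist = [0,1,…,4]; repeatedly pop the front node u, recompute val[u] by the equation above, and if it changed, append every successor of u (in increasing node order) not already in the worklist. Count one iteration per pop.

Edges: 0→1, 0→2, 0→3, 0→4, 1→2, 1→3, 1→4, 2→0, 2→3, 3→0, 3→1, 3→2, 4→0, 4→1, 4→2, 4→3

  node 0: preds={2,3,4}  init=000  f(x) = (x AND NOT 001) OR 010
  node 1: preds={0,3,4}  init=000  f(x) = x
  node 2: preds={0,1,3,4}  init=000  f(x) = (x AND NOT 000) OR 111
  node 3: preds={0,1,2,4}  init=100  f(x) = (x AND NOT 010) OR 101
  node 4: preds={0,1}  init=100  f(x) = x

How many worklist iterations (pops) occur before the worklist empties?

14

Trace (14 dequeues):
  [1] u=0 | in 100 | out 110 | prev 000 | push {}
  [2] u=1 | in 110 | out 110 | prev 000 | push {}
  [3] u=2 | in 110 | out 111 | prev 000 | push {0}
  [4] u=3 | in 111 | out 101 | prev 100 | push {1,2}
  [5] u=4 | in 110 | out 110 | prev 100 | push {3}
  [6] u=0 | in 111 | out 110 | ==
  [7] u=1 | in 111 | out 111 | prev 110 | push {4}
  [8] u=2 | in 111 | out 111 | ==
  [9] u=3 | in 111 | out 101 | ==
  [10] u=4 | in 111 | out 111 | prev 110 | push {0,1,2,3}
  [11] u=0 | in 111 | out 110 | ==
  [12] u=1 | in 111 | out 111 | ==
  [13] u=2 | in 111 | out 111 | ==
  [14] u=3 | in 111 | out 101 | ==

Converged values:
  [0] 110
  [1] 111
  [2] 111
  [3] 101
  [4] 111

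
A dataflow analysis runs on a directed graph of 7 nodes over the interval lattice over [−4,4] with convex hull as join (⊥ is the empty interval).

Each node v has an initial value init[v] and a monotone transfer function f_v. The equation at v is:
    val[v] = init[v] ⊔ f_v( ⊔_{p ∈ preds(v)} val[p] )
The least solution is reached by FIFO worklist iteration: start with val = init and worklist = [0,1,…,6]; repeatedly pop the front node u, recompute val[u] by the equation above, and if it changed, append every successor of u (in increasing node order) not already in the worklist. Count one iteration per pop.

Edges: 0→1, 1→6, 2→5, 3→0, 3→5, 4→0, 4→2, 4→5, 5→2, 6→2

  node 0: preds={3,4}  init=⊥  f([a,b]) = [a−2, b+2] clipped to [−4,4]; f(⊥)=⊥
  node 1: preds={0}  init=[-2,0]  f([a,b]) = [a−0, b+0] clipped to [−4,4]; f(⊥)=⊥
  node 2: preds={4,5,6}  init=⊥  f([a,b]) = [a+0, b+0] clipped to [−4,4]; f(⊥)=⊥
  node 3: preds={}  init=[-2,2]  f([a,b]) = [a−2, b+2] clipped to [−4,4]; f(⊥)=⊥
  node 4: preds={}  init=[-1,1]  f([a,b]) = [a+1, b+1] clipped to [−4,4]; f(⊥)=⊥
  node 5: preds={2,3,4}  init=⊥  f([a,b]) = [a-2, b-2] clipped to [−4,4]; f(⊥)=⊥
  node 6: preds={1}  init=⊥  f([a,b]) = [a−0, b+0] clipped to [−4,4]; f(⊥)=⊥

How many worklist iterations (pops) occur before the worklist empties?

10

Iteration log — 10 steps:
  step 1. node 0  ⊔preds=[-2,2]  new=[-4,4]  old=⊥  +wl: 
  step 2. node 1  ⊔preds=[-4,4]  new=[-4,4]  old=[-2,0]  +wl: 
  step 3. node 2  ⊔preds=[-1,1]  new=[-1,1]  old=⊥  +wl: 
  step 4. node 3  ⊔preds=⊥  new=[-2,2]  stable
  step 5. node 4  ⊔preds=⊥  new=[-1,1]  stable
  step 6. node 5  ⊔preds=[-2,2]  new=[-4,0]  old=⊥  +wl: 2
  step 7. node 6  ⊔preds=[-4,4]  new=[-4,4]  old=⊥  +wl: 
  step 8. node 2  ⊔preds=[-4,4]  new=[-4,4]  old=[-1,1]  +wl: 5
  step 9. node 5  ⊔preds=[-4,4]  new=[-4,2]  old=[-4,0]  +wl: 2
  step 10. node 2  ⊔preds=[-4,4]  new=[-4,4]  stable

Least fixpoint reached:
  node 0: [-4,4]
  node 1: [-4,4]
  node 2: [-4,4]
  node 3: [-2,2]
  node 4: [-1,1]
  node 5: [-4,2]
  node 6: [-4,4]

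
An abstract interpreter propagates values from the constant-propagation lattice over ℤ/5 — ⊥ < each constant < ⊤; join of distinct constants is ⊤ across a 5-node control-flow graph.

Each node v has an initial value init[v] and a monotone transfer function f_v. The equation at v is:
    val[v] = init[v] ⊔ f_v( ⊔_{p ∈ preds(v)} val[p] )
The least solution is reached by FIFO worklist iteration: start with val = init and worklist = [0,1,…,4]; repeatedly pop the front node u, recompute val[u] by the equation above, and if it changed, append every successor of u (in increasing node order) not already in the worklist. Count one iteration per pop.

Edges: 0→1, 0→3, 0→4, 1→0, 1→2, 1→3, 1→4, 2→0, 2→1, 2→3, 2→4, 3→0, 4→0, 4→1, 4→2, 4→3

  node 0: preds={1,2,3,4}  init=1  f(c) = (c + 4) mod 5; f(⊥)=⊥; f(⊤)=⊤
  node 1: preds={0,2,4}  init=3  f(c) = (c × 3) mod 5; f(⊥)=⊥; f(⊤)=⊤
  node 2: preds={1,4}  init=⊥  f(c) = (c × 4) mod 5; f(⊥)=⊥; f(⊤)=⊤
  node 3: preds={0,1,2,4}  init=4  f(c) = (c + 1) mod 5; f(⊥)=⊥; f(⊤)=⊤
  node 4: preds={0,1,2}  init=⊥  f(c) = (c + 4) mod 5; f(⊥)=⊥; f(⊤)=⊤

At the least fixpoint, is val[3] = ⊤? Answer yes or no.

Iteration log — 9 steps:
  step 1. node 0  ⊔preds=⊤  new=⊤  old=1  +wl: 
  step 2. node 1  ⊔preds=⊤  new=⊤  old=3  +wl: 0
  step 3. node 2  ⊔preds=⊤  new=⊤  old=⊥  +wl: 1
  step 4. node 3  ⊔preds=⊤  new=⊤  old=4  +wl: 
  step 5. node 4  ⊔preds=⊤  new=⊤  old=⊥  +wl: 2,3
  step 6. node 0  ⊔preds=⊤  new=⊤  stable
  step 7. node 1  ⊔preds=⊤  new=⊤  stable
  step 8. node 2  ⊔preds=⊤  new=⊤  stable
  step 9. node 3  ⊔preds=⊤  new=⊤  stable

Least fixpoint reached:
  node 0: ⊤
  node 1: ⊤
  node 2: ⊤
  node 3: ⊤
  node 4: ⊤

yes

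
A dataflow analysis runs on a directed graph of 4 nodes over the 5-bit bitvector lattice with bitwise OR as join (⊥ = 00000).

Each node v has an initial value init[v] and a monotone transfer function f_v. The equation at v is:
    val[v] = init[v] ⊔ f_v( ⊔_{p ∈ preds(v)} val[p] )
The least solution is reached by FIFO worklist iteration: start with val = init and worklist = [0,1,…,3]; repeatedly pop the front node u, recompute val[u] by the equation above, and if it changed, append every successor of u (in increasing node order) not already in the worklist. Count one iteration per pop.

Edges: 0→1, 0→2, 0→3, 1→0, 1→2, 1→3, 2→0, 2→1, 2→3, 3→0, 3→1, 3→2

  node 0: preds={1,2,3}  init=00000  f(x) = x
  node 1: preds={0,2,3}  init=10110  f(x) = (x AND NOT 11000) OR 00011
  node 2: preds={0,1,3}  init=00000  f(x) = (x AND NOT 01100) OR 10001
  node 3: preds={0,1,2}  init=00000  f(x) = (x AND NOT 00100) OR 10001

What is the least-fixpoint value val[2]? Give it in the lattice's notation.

10011

Trace (8 dequeues):
  [1] u=0 | in 10110 | out 10110 | prev 00000 | push {}
  [2] u=1 | in 10110 | out 10111 | prev 10110 | push {0}
  [3] u=2 | in 10111 | out 10011 | prev 00000 | push {1}
  [4] u=3 | in 10111 | out 10011 | prev 00000 | push {2}
  [5] u=0 | in 10111 | out 10111 | prev 10110 | push {3}
  [6] u=1 | in 10111 | out 10111 | ==
  [7] u=2 | in 10111 | out 10011 | ==
  [8] u=3 | in 10111 | out 10011 | ==

Converged values:
  [0] 10111
  [1] 10111
  [2] 10011
  [3] 10011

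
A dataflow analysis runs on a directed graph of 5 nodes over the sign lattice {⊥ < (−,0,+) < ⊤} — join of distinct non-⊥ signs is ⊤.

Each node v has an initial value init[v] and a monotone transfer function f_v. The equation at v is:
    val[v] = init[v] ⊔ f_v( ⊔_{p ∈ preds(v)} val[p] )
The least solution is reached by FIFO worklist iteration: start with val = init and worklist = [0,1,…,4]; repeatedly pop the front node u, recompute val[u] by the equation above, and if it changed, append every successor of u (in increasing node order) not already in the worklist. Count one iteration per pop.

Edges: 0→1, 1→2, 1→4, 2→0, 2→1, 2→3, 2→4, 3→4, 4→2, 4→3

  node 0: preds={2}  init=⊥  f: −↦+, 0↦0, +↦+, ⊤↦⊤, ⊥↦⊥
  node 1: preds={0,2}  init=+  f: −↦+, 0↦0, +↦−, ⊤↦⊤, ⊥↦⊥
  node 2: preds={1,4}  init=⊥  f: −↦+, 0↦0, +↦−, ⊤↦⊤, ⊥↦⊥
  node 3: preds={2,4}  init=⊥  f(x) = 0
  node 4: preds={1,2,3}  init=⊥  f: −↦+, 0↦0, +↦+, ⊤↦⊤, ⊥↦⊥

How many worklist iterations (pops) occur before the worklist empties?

12

Worklist (12 pops):
  #1 pop 0: in=⊥ → ⊥ (no change)
  #2 pop 1: in=⊥ → + (no change)
  #3 pop 2: in=+ → − (was ⊥); enqueue [0,1]
  #4 pop 3: in=− → 0 (was ⊥); enqueue []
  #5 pop 4: in=⊤ → ⊤ (was ⊥); enqueue [2,3]
  #6 pop 0: in=− → + (was ⊥); enqueue []
  #7 pop 1: in=⊤ → ⊤ (was +); enqueue [4]
  #8 pop 2: in=⊤ → ⊤ (was −); enqueue [0,1]
  #9 pop 3: in=⊤ → 0 (no change)
  #10 pop 4: in=⊤ → ⊤ (no change)
  #11 pop 0: in=⊤ → ⊤ (was +); enqueue []
  #12 pop 1: in=⊤ → ⊤ (no change)

Fixpoint:
  val[0] = ⊤
  val[1] = ⊤
  val[2] = ⊤
  val[3] = 0
  val[4] = ⊤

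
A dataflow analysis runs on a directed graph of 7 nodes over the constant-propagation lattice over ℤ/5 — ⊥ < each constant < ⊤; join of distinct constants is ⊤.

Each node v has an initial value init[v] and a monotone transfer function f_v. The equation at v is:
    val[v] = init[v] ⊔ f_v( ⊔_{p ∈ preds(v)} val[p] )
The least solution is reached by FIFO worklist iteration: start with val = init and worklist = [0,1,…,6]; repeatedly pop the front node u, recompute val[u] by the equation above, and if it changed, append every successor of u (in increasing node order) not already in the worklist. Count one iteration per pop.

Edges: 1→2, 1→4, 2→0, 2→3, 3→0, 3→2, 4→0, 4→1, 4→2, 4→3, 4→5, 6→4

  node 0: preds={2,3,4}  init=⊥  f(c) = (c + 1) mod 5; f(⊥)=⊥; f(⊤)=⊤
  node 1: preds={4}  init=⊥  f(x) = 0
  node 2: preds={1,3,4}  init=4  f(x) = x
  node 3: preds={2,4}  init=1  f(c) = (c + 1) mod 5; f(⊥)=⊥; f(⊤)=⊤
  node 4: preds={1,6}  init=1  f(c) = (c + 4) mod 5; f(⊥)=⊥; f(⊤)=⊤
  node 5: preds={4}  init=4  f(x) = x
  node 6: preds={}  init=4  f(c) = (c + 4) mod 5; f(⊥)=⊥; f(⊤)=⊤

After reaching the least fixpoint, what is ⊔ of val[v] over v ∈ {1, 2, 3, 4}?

Iteration log — 11 steps:
  step 1. node 0  ⊔preds=⊤  new=⊤  old=⊥  +wl: 
  step 2. node 1  ⊔preds=1  new=0  old=⊥  +wl: 
  step 3. node 2  ⊔preds=⊤  new=⊤  old=4  +wl: 0
  step 4. node 3  ⊔preds=⊤  new=⊤  old=1  +wl: 2
  step 5. node 4  ⊔preds=⊤  new=⊤  old=1  +wl: 1,3
  step 6. node 5  ⊔preds=⊤  new=⊤  old=4  +wl: 
  step 7. node 6  ⊔preds=⊥  new=4  stable
  step 8. node 0  ⊔preds=⊤  new=⊤  stable
  step 9. node 2  ⊔preds=⊤  new=⊤  stable
  step 10. node 1  ⊔preds=⊤  new=0  stable
  step 11. node 3  ⊔preds=⊤  new=⊤  stable

Least fixpoint reached:
  node 0: ⊤
  node 1: 0
  node 2: ⊤
  node 3: ⊤
  node 4: ⊤
  node 5: ⊤
  node 6: 4

⊤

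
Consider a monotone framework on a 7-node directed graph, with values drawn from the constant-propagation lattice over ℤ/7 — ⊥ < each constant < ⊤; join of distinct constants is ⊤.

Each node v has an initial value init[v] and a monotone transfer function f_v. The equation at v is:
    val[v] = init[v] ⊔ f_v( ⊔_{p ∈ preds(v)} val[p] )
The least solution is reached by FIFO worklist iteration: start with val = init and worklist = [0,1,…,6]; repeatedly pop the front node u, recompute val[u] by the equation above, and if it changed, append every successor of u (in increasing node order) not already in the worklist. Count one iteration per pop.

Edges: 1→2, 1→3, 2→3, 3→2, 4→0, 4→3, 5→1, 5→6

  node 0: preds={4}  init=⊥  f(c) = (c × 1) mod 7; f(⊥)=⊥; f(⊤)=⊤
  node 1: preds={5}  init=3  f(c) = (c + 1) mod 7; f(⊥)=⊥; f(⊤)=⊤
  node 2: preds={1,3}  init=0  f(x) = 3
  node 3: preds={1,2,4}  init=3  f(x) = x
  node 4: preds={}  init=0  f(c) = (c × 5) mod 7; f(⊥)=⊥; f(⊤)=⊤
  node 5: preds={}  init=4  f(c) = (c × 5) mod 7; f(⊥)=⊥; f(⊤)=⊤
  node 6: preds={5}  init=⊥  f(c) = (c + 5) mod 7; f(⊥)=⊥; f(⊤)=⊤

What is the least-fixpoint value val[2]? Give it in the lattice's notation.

⊤

Iteration log — 8 steps:
  step 1. node 0  ⊔preds=0  new=0  old=⊥  +wl: 
  step 2. node 1  ⊔preds=4  new=⊤  old=3  +wl: 
  step 3. node 2  ⊔preds=⊤  new=⊤  old=0  +wl: 
  step 4. node 3  ⊔preds=⊤  new=⊤  old=3  +wl: 2
  step 5. node 4  ⊔preds=⊥  new=0  stable
  step 6. node 5  ⊔preds=⊥  new=4  stable
  step 7. node 6  ⊔preds=4  new=2  old=⊥  +wl: 
  step 8. node 2  ⊔preds=⊤  new=⊤  stable

Least fixpoint reached:
  node 0: 0
  node 1: ⊤
  node 2: ⊤
  node 3: ⊤
  node 4: 0
  node 5: 4
  node 6: 2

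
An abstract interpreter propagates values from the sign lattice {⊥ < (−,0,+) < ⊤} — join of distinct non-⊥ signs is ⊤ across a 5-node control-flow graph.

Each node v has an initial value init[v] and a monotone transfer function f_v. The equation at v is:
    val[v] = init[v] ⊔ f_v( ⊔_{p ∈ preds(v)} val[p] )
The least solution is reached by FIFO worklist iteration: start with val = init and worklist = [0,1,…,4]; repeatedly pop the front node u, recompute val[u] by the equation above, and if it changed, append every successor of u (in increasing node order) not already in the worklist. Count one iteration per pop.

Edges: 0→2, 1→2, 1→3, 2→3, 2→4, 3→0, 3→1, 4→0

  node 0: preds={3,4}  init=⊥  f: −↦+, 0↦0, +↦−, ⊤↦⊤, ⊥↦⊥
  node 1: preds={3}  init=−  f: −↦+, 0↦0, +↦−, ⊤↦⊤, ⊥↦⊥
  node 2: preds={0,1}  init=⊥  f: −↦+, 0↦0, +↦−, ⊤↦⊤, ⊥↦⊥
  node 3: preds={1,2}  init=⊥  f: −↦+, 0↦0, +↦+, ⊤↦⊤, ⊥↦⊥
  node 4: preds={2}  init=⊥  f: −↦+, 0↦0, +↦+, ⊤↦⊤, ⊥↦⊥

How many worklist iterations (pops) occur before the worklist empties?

Trace (11 dequeues):
  [1] u=0 | in ⊥ | out ⊥ | ==
  [2] u=1 | in ⊥ | out − | ==
  [3] u=2 | in − | out + | prev ⊥ | push {}
  [4] u=3 | in ⊤ | out ⊤ | prev ⊥ | push {0,1}
  [5] u=4 | in + | out + | prev ⊥ | push {}
  [6] u=0 | in ⊤ | out ⊤ | prev ⊥ | push {2}
  [7] u=1 | in ⊤ | out ⊤ | prev − | push {3}
  [8] u=2 | in ⊤ | out ⊤ | prev + | push {4}
  [9] u=3 | in ⊤ | out ⊤ | ==
  [10] u=4 | in ⊤ | out ⊤ | prev + | push {0}
  [11] u=0 | in ⊤ | out ⊤ | ==

Converged values:
  [0] ⊤
  [1] ⊤
  [2] ⊤
  [3] ⊤
  [4] ⊤

11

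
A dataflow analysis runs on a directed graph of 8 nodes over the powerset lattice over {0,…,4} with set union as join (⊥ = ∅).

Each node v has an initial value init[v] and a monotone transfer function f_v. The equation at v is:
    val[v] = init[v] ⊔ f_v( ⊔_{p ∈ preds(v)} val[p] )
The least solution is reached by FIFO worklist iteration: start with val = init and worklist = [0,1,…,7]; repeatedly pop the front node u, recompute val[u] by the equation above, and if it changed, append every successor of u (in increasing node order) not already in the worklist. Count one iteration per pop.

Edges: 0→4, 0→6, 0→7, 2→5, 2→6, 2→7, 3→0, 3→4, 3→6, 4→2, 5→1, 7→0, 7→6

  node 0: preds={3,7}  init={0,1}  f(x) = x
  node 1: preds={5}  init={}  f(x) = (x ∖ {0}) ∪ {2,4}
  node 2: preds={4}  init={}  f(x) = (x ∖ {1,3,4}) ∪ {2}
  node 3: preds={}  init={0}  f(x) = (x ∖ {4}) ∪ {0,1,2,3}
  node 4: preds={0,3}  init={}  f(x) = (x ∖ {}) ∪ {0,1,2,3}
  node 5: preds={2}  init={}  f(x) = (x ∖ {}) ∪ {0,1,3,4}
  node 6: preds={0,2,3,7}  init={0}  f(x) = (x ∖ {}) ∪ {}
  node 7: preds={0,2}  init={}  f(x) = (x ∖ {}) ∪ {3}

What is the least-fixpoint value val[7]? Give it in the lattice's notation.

Worklist (15 pops):
  #1 pop 0: in={0} → {0,1} (no change)
  #2 pop 1: in={} → {2,4} (was {}); enqueue []
  #3 pop 2: in={} → {2} (was {}); enqueue []
  #4 pop 3: in={} → {0,1,2,3} (was {0}); enqueue [0]
  #5 pop 4: in={0,1,2,3} → {0,1,2,3} (was {}); enqueue [2]
  #6 pop 5: in={2} → {0,1,2,3,4} (was {}); enqueue [1]
  #7 pop 6: in={0,1,2,3} → {0,1,2,3} (was {0}); enqueue []
  #8 pop 7: in={0,1,2} → {0,1,2,3} (was {}); enqueue [6]
  #9 pop 0: in={0,1,2,3} → {0,1,2,3} (was {0,1}); enqueue [4,7]
  #10 pop 2: in={0,1,2,3} → {0,2} (was {2}); enqueue [5]
  #11 pop 1: in={0,1,2,3,4} → {1,2,3,4} (was {2,4}); enqueue []
  #12 pop 6: in={0,1,2,3} → {0,1,2,3} (no change)
  #13 pop 4: in={0,1,2,3} → {0,1,2,3} (no change)
  #14 pop 7: in={0,1,2,3} → {0,1,2,3} (no change)
  #15 pop 5: in={0,2} → {0,1,2,3,4} (no change)

Fixpoint:
  val[0] = {0,1,2,3}
  val[1] = {1,2,3,4}
  val[2] = {0,2}
  val[3] = {0,1,2,3}
  val[4] = {0,1,2,3}
  val[5] = {0,1,2,3,4}
  val[6] = {0,1,2,3}
  val[7] = {0,1,2,3}

{0,1,2,3}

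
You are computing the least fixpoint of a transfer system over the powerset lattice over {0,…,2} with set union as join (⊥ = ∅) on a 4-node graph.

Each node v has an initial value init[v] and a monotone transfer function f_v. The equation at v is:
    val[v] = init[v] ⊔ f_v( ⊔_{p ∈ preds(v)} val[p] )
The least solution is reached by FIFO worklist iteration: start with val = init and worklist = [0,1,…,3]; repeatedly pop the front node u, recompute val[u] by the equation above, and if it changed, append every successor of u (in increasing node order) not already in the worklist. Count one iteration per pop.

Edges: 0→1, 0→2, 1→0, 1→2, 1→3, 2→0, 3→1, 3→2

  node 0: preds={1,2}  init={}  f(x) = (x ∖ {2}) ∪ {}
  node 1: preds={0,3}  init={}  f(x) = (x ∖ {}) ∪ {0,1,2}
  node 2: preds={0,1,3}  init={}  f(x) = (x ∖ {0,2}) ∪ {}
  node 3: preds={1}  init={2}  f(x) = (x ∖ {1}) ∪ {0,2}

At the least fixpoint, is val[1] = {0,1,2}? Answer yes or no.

Trace (7 dequeues):
  [1] u=0 | in {} | out {} | ==
  [2] u=1 | in {2} | out {0,1,2} | prev {} | push {0}
  [3] u=2 | in {0,1,2} | out {1} | prev {} | push {}
  [4] u=3 | in {0,1,2} | out {0,2} | prev {2} | push {1,2}
  [5] u=0 | in {0,1,2} | out {0,1} | prev {} | push {}
  [6] u=1 | in {0,1,2} | out {0,1,2} | ==
  [7] u=2 | in {0,1,2} | out {1} | ==

Converged values:
  [0] {0,1}
  [1] {0,1,2}
  [2] {1}
  [3] {0,2}

yes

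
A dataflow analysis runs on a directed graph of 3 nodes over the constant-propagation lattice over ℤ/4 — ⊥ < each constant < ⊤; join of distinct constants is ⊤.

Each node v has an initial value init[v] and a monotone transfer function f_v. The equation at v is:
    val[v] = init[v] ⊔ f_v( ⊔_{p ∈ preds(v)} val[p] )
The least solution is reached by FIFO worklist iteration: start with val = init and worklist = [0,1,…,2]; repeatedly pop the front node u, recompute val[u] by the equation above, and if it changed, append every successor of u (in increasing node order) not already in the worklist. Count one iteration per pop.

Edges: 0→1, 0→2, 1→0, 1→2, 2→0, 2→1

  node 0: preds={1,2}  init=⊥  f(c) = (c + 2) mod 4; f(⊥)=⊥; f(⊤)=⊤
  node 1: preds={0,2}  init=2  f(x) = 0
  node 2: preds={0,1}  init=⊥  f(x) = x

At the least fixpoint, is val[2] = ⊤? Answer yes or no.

Worklist (6 pops):
  #1 pop 0: in=2 → 0 (was ⊥); enqueue []
  #2 pop 1: in=0 → ⊤ (was 2); enqueue [0]
  #3 pop 2: in=⊤ → ⊤ (was ⊥); enqueue [1]
  #4 pop 0: in=⊤ → ⊤ (was 0); enqueue [2]
  #5 pop 1: in=⊤ → ⊤ (no change)
  #6 pop 2: in=⊤ → ⊤ (no change)

Fixpoint:
  val[0] = ⊤
  val[1] = ⊤
  val[2] = ⊤

yes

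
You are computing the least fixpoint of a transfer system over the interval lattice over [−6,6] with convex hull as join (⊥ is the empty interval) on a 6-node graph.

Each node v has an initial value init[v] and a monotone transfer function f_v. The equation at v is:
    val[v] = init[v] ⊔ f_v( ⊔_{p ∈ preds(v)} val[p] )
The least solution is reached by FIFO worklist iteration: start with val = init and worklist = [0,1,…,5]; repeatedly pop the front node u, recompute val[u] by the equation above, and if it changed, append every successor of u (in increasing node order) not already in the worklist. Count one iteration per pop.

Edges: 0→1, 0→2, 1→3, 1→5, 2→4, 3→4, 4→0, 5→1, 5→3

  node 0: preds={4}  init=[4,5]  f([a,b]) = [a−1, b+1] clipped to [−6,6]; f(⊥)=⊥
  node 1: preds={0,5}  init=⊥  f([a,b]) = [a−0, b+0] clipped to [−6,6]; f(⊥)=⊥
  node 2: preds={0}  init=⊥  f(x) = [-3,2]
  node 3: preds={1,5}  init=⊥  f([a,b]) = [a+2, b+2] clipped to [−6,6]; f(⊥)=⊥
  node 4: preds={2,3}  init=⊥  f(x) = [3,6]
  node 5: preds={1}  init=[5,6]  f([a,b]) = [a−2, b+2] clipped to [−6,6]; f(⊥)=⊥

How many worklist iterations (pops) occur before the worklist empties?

28

Worklist (28 pops):
  #1 pop 0: in=⊥ → [4,5] (no change)
  #2 pop 1: in=[4,6] → [4,6] (was ⊥); enqueue []
  #3 pop 2: in=[4,5] → [-3,2] (was ⊥); enqueue []
  #4 pop 3: in=[4,6] → [6,6] (was ⊥); enqueue []
  #5 pop 4: in=[-3,6] → [3,6] (was ⊥); enqueue [0]
  #6 pop 5: in=[4,6] → [2,6] (was [5,6]); enqueue [1,3]
  #7 pop 0: in=[3,6] → [2,6] (was [4,5]); enqueue [2]
  #8 pop 1: in=[2,6] → [2,6] (was [4,6]); enqueue [5]
  #9 pop 3: in=[2,6] → [4,6] (was [6,6]); enqueue [4]
  #10 pop 2: in=[2,6] → [-3,2] (no change)
  #11 pop 5: in=[2,6] → [0,6] (was [2,6]); enqueue [1,3]
  #12 pop 4: in=[-3,6] → [3,6] (no change)
  #13 pop 1: in=[0,6] → [0,6] (was [2,6]); enqueue [5]
  #14 pop 3: in=[0,6] → [2,6] (was [4,6]); enqueue [4]
  #15 pop 5: in=[0,6] → [-2,6] (was [0,6]); enqueue [1,3]
  #16 pop 4: in=[-3,6] → [3,6] (no change)
  #17 pop 1: in=[-2,6] → [-2,6] (was [0,6]); enqueue [5]
  #18 pop 3: in=[-2,6] → [0,6] (was [2,6]); enqueue [4]
  #19 pop 5: in=[-2,6] → [-4,6] (was [-2,6]); enqueue [1,3]
  #20 pop 4: in=[-3,6] → [3,6] (no change)
  #21 pop 1: in=[-4,6] → [-4,6] (was [-2,6]); enqueue [5]
  #22 pop 3: in=[-4,6] → [-2,6] (was [0,6]); enqueue [4]
  #23 pop 5: in=[-4,6] → [-6,6] (was [-4,6]); enqueue [1,3]
  #24 pop 4: in=[-3,6] → [3,6] (no change)
  #25 pop 1: in=[-6,6] → [-6,6] (was [-4,6]); enqueue [5]
  #26 pop 3: in=[-6,6] → [-4,6] (was [-2,6]); enqueue [4]
  #27 pop 5: in=[-6,6] → [-6,6] (no change)
  #28 pop 4: in=[-4,6] → [3,6] (no change)

Fixpoint:
  val[0] = [2,6]
  val[1] = [-6,6]
  val[2] = [-3,2]
  val[3] = [-4,6]
  val[4] = [3,6]
  val[5] = [-6,6]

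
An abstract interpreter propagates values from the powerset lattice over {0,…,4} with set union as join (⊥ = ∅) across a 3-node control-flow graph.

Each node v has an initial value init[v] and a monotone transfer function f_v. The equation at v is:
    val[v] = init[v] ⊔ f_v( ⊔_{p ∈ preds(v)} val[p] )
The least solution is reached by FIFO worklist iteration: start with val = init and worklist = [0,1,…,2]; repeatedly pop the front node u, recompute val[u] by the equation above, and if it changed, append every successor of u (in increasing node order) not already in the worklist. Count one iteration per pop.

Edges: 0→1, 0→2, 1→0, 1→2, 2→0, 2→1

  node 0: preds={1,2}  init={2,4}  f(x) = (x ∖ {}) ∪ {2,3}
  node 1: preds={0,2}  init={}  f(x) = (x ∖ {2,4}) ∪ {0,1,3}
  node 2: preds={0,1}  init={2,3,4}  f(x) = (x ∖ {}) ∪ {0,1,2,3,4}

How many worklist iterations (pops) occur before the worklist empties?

6

Trace (6 dequeues):
  [1] u=0 | in {2,3,4} | out {2,3,4} | prev {2,4} | push {}
  [2] u=1 | in {2,3,4} | out {0,1,3} | prev {} | push {0}
  [3] u=2 | in {0,1,2,3,4} | out {0,1,2,3,4} | prev {2,3,4} | push {1}
  [4] u=0 | in {0,1,2,3,4} | out {0,1,2,3,4} | prev {2,3,4} | push {2}
  [5] u=1 | in {0,1,2,3,4} | out {0,1,3} | ==
  [6] u=2 | in {0,1,2,3,4} | out {0,1,2,3,4} | ==

Converged values:
  [0] {0,1,2,3,4}
  [1] {0,1,3}
  [2] {0,1,2,3,4}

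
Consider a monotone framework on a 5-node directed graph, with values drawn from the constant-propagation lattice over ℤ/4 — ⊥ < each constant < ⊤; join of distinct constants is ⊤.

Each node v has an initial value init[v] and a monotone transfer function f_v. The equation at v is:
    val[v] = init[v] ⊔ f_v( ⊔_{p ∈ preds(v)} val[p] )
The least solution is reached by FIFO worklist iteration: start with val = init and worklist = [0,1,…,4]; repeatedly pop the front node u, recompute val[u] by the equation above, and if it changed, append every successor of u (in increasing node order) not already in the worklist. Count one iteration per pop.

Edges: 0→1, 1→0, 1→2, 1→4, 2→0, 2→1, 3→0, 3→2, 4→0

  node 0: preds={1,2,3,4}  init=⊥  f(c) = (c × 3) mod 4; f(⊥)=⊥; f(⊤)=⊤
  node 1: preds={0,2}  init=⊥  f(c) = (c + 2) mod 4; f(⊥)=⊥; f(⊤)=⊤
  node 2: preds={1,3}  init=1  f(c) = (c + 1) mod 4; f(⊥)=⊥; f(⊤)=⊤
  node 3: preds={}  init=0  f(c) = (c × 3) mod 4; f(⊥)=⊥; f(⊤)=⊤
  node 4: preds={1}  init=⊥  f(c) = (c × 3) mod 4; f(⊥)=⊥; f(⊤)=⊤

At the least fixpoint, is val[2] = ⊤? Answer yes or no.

yes

Iteration log — 7 steps:
  step 1. node 0  ⊔preds=⊤  new=⊤  old=⊥  +wl: 
  step 2. node 1  ⊔preds=⊤  new=⊤  old=⊥  +wl: 0
  step 3. node 2  ⊔preds=⊤  new=⊤  old=1  +wl: 1
  step 4. node 3  ⊔preds=⊥  new=0  stable
  step 5. node 4  ⊔preds=⊤  new=⊤  old=⊥  +wl: 
  step 6. node 0  ⊔preds=⊤  new=⊤  stable
  step 7. node 1  ⊔preds=⊤  new=⊤  stable

Least fixpoint reached:
  node 0: ⊤
  node 1: ⊤
  node 2: ⊤
  node 3: 0
  node 4: ⊤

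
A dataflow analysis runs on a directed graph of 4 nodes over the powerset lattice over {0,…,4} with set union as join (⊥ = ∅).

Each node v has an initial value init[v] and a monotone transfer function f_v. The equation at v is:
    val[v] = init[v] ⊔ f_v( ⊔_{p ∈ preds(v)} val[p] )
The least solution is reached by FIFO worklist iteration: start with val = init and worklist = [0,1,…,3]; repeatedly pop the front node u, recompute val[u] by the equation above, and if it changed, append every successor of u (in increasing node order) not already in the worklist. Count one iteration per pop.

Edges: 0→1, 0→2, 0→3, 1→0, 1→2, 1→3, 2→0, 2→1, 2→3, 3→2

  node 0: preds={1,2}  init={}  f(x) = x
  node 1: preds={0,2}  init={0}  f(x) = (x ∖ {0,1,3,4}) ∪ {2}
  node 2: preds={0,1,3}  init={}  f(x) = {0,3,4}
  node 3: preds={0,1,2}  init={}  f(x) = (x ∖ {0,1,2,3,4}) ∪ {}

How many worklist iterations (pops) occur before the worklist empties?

8

Trace (8 dequeues):
  [1] u=0 | in {0} | out {0} | prev {} | push {}
  [2] u=1 | in {0} | out {0,2} | prev {0} | push {0}
  [3] u=2 | in {0,2} | out {0,3,4} | prev {} | push {1}
  [4] u=3 | in {0,2,3,4} | out {} | ==
  [5] u=0 | in {0,2,3,4} | out {0,2,3,4} | prev {0} | push {2,3}
  [6] u=1 | in {0,2,3,4} | out {0,2} | ==
  [7] u=2 | in {0,2,3,4} | out {0,3,4} | ==
  [8] u=3 | in {0,2,3,4} | out {} | ==

Converged values:
  [0] {0,2,3,4}
  [1] {0,2}
  [2] {0,3,4}
  [3] {}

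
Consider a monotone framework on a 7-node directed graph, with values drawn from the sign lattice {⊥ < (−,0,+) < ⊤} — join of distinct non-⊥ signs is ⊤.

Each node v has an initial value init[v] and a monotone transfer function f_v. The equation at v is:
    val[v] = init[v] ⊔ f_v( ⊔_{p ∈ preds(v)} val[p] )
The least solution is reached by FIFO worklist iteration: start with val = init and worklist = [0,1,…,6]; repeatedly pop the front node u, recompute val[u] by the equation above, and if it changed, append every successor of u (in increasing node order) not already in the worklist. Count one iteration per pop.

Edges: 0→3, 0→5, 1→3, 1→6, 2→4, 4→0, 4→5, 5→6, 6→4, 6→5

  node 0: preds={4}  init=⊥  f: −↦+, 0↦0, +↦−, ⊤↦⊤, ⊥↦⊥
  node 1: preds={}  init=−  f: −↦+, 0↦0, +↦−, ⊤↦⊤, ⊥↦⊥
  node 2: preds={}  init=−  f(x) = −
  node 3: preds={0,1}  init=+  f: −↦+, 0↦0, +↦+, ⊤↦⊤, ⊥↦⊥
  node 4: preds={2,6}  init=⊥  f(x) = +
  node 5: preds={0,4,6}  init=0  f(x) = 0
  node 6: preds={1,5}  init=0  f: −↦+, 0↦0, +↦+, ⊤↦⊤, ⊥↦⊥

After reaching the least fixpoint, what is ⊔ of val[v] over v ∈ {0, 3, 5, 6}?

⊤

Trace (11 dequeues):
  [1] u=0 | in ⊥ | out ⊥ | ==
  [2] u=1 | in ⊥ | out − | ==
  [3] u=2 | in ⊥ | out − | ==
  [4] u=3 | in − | out + | ==
  [5] u=4 | in ⊤ | out + | prev ⊥ | push {0}
  [6] u=5 | in ⊤ | out 0 | ==
  [7] u=6 | in ⊤ | out ⊤ | prev 0 | push {4,5}
  [8] u=0 | in + | out − | prev ⊥ | push {3}
  [9] u=4 | in ⊤ | out + | ==
  [10] u=5 | in ⊤ | out 0 | ==
  [11] u=3 | in − | out + | ==

Converged values:
  [0] −
  [1] −
  [2] −
  [3] +
  [4] +
  [5] 0
  [6] ⊤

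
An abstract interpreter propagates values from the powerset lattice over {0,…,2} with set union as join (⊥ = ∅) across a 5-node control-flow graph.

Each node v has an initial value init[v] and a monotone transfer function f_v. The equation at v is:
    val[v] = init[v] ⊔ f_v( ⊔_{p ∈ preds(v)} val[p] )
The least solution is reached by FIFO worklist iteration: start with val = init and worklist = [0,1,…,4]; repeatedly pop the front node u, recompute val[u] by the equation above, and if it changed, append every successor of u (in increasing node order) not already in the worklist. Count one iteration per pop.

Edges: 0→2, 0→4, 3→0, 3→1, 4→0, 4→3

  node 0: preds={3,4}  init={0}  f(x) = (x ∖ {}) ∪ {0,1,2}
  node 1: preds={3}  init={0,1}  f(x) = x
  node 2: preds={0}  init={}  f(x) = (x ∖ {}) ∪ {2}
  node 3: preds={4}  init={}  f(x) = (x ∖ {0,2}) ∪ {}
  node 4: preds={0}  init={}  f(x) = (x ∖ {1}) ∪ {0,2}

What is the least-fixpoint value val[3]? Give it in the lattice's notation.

Worklist (7 pops):
  #1 pop 0: in={} → {0,1,2} (was {0}); enqueue []
  #2 pop 1: in={} → {0,1} (no change)
  #3 pop 2: in={0,1,2} → {0,1,2} (was {}); enqueue []
  #4 pop 3: in={} → {} (no change)
  #5 pop 4: in={0,1,2} → {0,2} (was {}); enqueue [0,3]
  #6 pop 0: in={0,2} → {0,1,2} (no change)
  #7 pop 3: in={0,2} → {} (no change)

Fixpoint:
  val[0] = {0,1,2}
  val[1] = {0,1}
  val[2] = {0,1,2}
  val[3] = {}
  val[4] = {0,2}

{}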